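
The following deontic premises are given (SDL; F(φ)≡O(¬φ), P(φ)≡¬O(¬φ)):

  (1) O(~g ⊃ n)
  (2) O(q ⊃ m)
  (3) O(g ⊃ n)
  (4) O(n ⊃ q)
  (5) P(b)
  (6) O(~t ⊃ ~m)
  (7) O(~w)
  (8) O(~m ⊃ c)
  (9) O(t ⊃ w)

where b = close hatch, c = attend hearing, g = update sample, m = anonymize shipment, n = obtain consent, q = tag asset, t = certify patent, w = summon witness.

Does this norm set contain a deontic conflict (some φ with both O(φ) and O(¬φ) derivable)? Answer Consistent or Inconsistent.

Premises 3 and 1 cover both cases: O(g ⊃ n) and O(~g ⊃ n). Since g ∨ ~g is a tautology, O(n) follows.
From O(n) and premise 4, O(n ⊃ q), we obtain O(q).
From O(q) and premise 2, O(q ⊃ m), we obtain O(m).
Premise 6 is O(~t ⊃ ~m); contrapositively O(m ⊃ t). Since O(m) holds, K gives O(t).
From O(t) and premise 9, O(t ⊃ w), we obtain O(w).
Yet premise 7 states O(~w).
We now have both O(w) and O(~w) — w is simultaneously obligatory and forbidden, violating the D-axiom.

Inconsistent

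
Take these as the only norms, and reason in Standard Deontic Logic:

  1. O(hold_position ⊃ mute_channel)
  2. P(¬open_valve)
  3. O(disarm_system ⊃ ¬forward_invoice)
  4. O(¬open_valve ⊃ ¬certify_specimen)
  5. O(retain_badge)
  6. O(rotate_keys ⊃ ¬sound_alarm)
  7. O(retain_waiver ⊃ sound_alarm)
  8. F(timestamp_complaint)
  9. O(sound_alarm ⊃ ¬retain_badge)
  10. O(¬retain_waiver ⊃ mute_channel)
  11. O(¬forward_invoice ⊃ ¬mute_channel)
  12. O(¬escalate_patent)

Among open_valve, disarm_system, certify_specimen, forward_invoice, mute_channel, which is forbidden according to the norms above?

disarm_system

Premise 5 states O(retain_badge) outright.
The contrapositive of premise 9 (O(sound_alarm ⊃ ¬retain_badge)) is O(retain_badge ⊃ ¬sound_alarm), and O(retain_badge) is already established, so O(¬sound_alarm).
Premise 7 is O(retain_waiver ⊃ sound_alarm); contrapositively O(¬sound_alarm ⊃ ¬retain_waiver). Since O(¬sound_alarm) holds, K gives O(¬retain_waiver).
With premise 10, O(¬retain_waiver ⊃ mute_channel), the K-axiom yields O(mute_channel).
Premise 11, O(¬forward_invoice ⊃ ¬mute_channel), contraposes to O(mute_channel ⊃ forward_invoice); with O(mute_channel) we get O(forward_invoice).
The contrapositive of premise 3 (O(disarm_system ⊃ ¬forward_invoice)) is O(forward_invoice ⊃ ¬disarm_system), and O(forward_invoice) is already established, so O(¬disarm_system).
So O(¬disarm_system) holds, i.e. disarm_system is forbidden. None of the other listed options is forbidden under the premises.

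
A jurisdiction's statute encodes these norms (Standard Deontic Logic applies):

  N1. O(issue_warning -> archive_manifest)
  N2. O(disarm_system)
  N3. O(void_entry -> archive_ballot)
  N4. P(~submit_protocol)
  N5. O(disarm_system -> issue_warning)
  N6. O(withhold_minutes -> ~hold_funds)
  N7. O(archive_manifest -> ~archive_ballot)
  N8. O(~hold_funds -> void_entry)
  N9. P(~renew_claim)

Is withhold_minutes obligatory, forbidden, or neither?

Forbidden

Premise 2 gives O(disarm_system).
From O(disarm_system) and premise 5, O(disarm_system -> issue_warning), we obtain O(issue_warning).
With premise 1, O(issue_warning -> archive_manifest), the K-axiom yields O(archive_manifest).
Premise 7 is O(archive_manifest -> ~archive_ballot); since O(archive_manifest), deontic closure gives O(~archive_ballot).
Premise 3 is O(void_entry -> archive_ballot); contrapositively O(~archive_ballot -> ~void_entry). Since O(~archive_ballot) holds, K gives O(~void_entry).
Premise 8 is O(~hold_funds -> void_entry); contrapositively O(~void_entry -> hold_funds). Since O(~void_entry) holds, K gives O(hold_funds).
Premise 6 is O(withhold_minutes -> ~hold_funds); contrapositively O(hold_funds -> ~withhold_minutes). Since O(hold_funds) holds, K gives O(~withhold_minutes).
Premises 4, 9 do not contribute to this derivation.
Thus O(~withhold_minutes), which is F(withhold_minutes): withhold_minutes is forbidden.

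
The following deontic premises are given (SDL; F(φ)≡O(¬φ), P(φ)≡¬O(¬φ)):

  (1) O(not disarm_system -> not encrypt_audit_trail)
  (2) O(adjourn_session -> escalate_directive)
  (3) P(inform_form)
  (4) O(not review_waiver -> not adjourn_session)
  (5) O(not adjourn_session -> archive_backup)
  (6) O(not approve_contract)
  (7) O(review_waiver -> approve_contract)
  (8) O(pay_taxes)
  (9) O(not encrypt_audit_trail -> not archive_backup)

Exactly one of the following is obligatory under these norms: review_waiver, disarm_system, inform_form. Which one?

disarm_system

Premise 6 gives O(not approve_contract).
Premise 7, O(review_waiver -> approve_contract), contraposes to O(not approve_contract -> not review_waiver); with O(not approve_contract) we get O(not review_waiver).
Premise 4 is O(not review_waiver -> not adjourn_session); since O(not review_waiver), deontic closure gives O(not adjourn_session).
Premise 5 is O(not adjourn_session -> archive_backup); since O(not adjourn_session), deontic closure gives O(archive_backup).
Premise 9 is O(not encrypt_audit_trail -> not archive_backup); contrapositively O(archive_backup -> encrypt_audit_trail). Since O(archive_backup) holds, K gives O(encrypt_audit_trail).
Premise 1 is O(not disarm_system -> not encrypt_audit_trail); contrapositively O(encrypt_audit_trail -> disarm_system). Since O(encrypt_audit_trail) holds, K gives O(disarm_system).
So O(disarm_system) holds — disarm_system is obligatory. None of the other listed options is made obligatory by any chain of premises.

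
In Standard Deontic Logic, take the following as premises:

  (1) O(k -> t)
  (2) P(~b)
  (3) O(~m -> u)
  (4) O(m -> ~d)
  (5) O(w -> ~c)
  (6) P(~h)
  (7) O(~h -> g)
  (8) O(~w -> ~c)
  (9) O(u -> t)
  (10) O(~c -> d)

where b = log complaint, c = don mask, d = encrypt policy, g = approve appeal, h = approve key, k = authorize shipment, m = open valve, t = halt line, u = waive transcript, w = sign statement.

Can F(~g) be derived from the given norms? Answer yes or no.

Premise 7 is O(~h -> g), but O(~h) is not derivable from the premises (the permission P(~h) asserts only ~O(h), not O(~h)), so it does not yield O(g).
No other premise forces O(g). An ideal world satisfying every premise can still have ~g true, so F(~g) is not derivable.

No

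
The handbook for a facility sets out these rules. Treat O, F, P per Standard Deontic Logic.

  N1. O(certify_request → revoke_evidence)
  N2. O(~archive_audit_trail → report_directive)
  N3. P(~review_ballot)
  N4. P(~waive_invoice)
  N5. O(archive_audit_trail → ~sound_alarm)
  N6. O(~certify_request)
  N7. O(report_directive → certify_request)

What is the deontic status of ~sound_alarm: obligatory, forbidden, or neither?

Obligatory

From premise 6 we have O(~certify_request).
Premise 7, O(report_directive → certify_request), contraposes to O(~certify_request → ~report_directive); with O(~certify_request) we get O(~report_directive).
Premise 2 is O(~archive_audit_trail → report_directive); contrapositively O(~report_directive → archive_audit_trail). Since O(~report_directive) holds, K gives O(archive_audit_trail).
Applying K to premise 5 (O(archive_audit_trail → ~sound_alarm)) and O(archive_audit_trail) yields O(~sound_alarm).
Premises 1, 3, 4 do not contribute to this derivation.
Hence ~sound_alarm is obligatory.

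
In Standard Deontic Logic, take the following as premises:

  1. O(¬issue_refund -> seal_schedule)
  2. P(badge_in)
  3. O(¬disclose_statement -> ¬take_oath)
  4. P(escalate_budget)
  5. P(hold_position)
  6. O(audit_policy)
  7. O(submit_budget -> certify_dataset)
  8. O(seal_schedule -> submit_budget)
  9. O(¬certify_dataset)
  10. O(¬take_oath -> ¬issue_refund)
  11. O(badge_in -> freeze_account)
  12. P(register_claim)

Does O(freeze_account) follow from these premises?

No

Premise 11 is O(badge_in -> freeze_account), but O(badge_in) is not derivable from the premises (the permission P(badge_in) asserts only ¬O(¬badge_in), not O(badge_in)), so it does not yield O(freeze_account).
No other premise forces O(freeze_account). An ideal world satisfying every premise can still have freeze_account false, so O(freeze_account) is not derivable.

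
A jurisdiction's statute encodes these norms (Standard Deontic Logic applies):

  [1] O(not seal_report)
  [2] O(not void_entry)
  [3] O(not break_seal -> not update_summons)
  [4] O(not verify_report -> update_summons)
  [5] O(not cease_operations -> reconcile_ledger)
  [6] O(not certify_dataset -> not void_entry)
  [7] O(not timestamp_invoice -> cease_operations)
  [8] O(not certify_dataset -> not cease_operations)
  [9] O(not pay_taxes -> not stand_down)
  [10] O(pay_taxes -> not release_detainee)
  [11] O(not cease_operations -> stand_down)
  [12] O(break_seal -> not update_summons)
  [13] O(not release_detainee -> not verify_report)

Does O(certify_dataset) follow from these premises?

By case analysis on not break_seal: premise 3 gives O(not break_seal -> not update_summons) and premise 12 gives O(break_seal -> not update_summons), so O(not update_summons) either way.
Premise 4 is O(not verify_report -> update_summons); contrapositively O(not update_summons -> verify_report). Since O(not update_summons) holds, K gives O(verify_report).
Premise 13 is O(not release_detainee -> not verify_report); contrapositively O(verify_report -> release_detainee). Since O(verify_report) holds, K gives O(release_detainee).
Premise 10 is O(pay_taxes -> not release_detainee); contrapositively O(release_detainee -> not pay_taxes). Since O(release_detainee) holds, K gives O(not pay_taxes).
From O(not pay_taxes) and premise 9, O(not pay_taxes -> not stand_down), we obtain O(not stand_down).
Premise 11 is O(not cease_operations -> stand_down); contrapositively O(not stand_down -> cease_operations). Since O(not stand_down) holds, K gives O(cease_operations).
Premise 8, O(not certify_dataset -> not cease_operations), contraposes to O(cease_operations -> certify_dataset); with O(cease_operations) we get O(certify_dataset).
Premises 1, 2, 5, 6, 7 do not contribute to this derivation.
So O(certify_dataset) follows.

Yes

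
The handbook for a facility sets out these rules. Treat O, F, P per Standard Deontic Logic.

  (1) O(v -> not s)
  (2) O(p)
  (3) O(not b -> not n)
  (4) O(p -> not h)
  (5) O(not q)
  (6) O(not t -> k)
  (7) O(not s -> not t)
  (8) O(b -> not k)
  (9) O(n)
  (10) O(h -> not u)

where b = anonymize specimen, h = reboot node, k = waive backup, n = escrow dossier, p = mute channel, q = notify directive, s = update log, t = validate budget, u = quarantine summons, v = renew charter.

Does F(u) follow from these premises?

No

Premise 10 is O(h -> not u), but O(h) is not derivable from the premises, so it does not yield O(not u).
No other premise forces O(not u). An ideal world satisfying every premise can still have u true, so F(u) is not derivable.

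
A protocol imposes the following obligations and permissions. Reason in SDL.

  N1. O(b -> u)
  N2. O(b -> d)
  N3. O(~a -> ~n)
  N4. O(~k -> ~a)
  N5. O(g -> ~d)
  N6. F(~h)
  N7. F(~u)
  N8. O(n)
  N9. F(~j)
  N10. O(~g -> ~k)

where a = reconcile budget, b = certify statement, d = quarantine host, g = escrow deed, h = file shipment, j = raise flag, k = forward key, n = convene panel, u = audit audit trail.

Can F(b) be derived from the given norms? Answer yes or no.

Yes

Premise 8 states O(n) outright.
Premise 3, O(~a -> ~n), contraposes to O(n -> a); with O(n) we get O(a).
Premise 4, O(~k -> ~a), contraposes to O(a -> k); with O(a) we get O(k).
The contrapositive of premise 10 (O(~g -> ~k)) is O(k -> g), and O(k) is already established, so O(g).
From O(g) and premise 5, O(g -> ~d), we obtain O(~d).
Premise 2, O(b -> d), contraposes to O(~d -> ~b); with O(~d) we get O(~b).
Premises 1, 6, 7, 9 do not contribute to this derivation.
So O(~b) holds, i.e. F(b). The claim follows.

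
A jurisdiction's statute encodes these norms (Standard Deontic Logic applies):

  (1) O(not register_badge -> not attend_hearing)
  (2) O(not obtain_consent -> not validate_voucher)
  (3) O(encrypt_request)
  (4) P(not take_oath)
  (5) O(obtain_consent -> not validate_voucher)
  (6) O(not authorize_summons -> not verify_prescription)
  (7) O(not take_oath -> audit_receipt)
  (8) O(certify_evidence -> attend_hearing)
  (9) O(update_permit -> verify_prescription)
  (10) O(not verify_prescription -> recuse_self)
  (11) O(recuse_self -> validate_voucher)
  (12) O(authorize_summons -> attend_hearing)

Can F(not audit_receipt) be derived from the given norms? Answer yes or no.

No

Premise 7 is O(not take_oath -> audit_receipt), but O(not take_oath) is not derivable from the premises (the permission P(not take_oath) asserts only not O(take_oath), not O(not take_oath)), so it does not yield O(audit_receipt).
No other premise forces O(audit_receipt). An ideal world satisfying every premise can still have not audit_receipt true, so F(not audit_receipt) is not derivable.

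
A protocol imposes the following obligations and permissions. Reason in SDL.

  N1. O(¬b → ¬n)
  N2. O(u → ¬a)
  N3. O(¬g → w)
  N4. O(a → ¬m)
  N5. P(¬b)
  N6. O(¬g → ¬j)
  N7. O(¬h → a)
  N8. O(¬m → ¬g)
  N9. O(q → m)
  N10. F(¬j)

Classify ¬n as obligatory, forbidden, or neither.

Premise 1 is O(¬b → ¬n), but O(¬b) is not derivable from the premises (the permission P(¬b) asserts only ¬O(b), not O(¬b)), so it does not yield O(¬n).
No premise or chain of K-axiom applications forces O(¬n), and none forces O(n). So ¬n is neither obligatory nor forbidden under these norms.

Neither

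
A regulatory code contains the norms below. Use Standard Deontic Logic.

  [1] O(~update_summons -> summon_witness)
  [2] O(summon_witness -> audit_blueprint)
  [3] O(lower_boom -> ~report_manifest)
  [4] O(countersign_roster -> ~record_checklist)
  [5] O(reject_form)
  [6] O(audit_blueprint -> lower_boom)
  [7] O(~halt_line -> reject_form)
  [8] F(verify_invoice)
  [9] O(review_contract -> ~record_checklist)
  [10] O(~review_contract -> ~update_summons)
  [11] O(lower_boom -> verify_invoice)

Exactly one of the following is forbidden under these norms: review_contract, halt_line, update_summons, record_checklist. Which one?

record_checklist

Premise 8 is F(verify_invoice), i.e. O(~verify_invoice).
The contrapositive of premise 11 (O(lower_boom -> verify_invoice)) is O(~verify_invoice -> ~lower_boom), and O(~verify_invoice) is already established, so O(~lower_boom).
The contrapositive of premise 6 (O(audit_blueprint -> lower_boom)) is O(~lower_boom -> ~audit_blueprint), and O(~lower_boom) is already established, so O(~audit_blueprint).
The contrapositive of premise 2 (O(summon_witness -> audit_blueprint)) is O(~audit_blueprint -> ~summon_witness), and O(~audit_blueprint) is already established, so O(~summon_witness).
Premise 1, O(~update_summons -> summon_witness), contraposes to O(~summon_witness -> update_summons); with O(~summon_witness) we get O(update_summons).
Premise 10, O(~review_contract -> ~update_summons), contraposes to O(update_summons -> review_contract); with O(update_summons) we get O(review_contract).
Applying K to premise 9 (O(review_contract -> ~record_checklist)) and O(review_contract) yields O(~record_checklist).
So O(~record_checklist) holds, i.e. record_checklist is forbidden. None of the other listed options is forbidden under the premises.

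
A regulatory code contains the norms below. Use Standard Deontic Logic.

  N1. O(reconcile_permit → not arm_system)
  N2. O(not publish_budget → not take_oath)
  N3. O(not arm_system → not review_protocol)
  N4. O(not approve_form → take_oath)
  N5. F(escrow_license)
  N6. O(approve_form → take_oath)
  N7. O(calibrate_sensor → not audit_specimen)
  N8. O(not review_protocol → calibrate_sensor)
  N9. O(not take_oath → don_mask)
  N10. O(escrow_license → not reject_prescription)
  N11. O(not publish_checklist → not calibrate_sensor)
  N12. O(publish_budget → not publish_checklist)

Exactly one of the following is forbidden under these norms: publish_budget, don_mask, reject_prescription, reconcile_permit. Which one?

reconcile_permit

Premises 6 and 4 cover both cases: O(approve_form → take_oath) and O(not approve_form → take_oath). Since approve_form ∨ not approve_form is a tautology, O(take_oath) follows.
The contrapositive of premise 2 (O(not publish_budget → not take_oath)) is O(take_oath → publish_budget), and O(take_oath) is already established, so O(publish_budget).
Premise 12 is O(publish_budget → not publish_checklist); since O(publish_budget), deontic closure gives O(not publish_checklist).
Applying K to premise 11 (O(not publish_checklist → not calibrate_sensor)) and O(not publish_checklist) yields O(not calibrate_sensor).
Premise 8, O(not review_protocol → calibrate_sensor), contraposes to O(not calibrate_sensor → review_protocol); with O(not calibrate_sensor) we get O(review_protocol).
The contrapositive of premise 3 (O(not arm_system → not review_protocol)) is O(review_protocol → arm_system), and O(review_protocol) is already established, so O(arm_system).
Premise 1 is O(reconcile_permit → not arm_system); contrapositively O(arm_system → not reconcile_permit). Since O(arm_system) holds, K gives O(not reconcile_permit).
So O(not reconcile_permit) holds, i.e. reconcile_permit is forbidden. None of the other listed options is forbidden under the premises.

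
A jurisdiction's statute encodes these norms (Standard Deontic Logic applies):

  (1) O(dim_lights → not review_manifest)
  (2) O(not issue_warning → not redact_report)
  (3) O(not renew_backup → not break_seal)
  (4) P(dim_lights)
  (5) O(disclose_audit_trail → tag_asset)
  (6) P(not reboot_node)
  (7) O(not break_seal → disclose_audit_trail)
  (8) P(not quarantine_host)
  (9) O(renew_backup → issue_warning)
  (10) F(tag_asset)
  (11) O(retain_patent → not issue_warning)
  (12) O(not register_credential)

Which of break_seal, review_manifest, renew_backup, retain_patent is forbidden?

retain_patent

Premise 10, F(tag_asset), is equivalent to O(not tag_asset).
The contrapositive of premise 5 (O(disclose_audit_trail → tag_asset)) is O(not tag_asset → not disclose_audit_trail), and O(not tag_asset) is already established, so O(not disclose_audit_trail).
Premise 7 is O(not break_seal → disclose_audit_trail); contrapositively O(not disclose_audit_trail → break_seal). Since O(not disclose_audit_trail) holds, K gives O(break_seal).
Premise 3, O(not renew_backup → not break_seal), contraposes to O(break_seal → renew_backup); with O(break_seal) we get O(renew_backup).
With premise 9, O(renew_backup → issue_warning), the K-axiom yields O(issue_warning).
Premise 11 is O(retain_patent → not issue_warning); contrapositively O(issue_warning → not retain_patent). Since O(issue_warning) holds, K gives O(not retain_patent).
So O(not retain_patent) holds, i.e. retain_patent is forbidden. None of the other listed options is forbidden under the premises.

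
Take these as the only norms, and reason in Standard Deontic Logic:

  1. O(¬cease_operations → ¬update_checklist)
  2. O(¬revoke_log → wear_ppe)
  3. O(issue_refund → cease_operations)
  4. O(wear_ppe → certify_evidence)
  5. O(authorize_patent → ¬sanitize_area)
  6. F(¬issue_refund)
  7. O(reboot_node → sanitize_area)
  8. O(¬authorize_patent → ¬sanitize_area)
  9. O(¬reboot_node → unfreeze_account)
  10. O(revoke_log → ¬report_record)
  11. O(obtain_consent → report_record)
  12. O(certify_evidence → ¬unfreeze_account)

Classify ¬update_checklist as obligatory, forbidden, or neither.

Neither

Premise 1 is O(¬cease_operations → ¬update_checklist), but O(¬cease_operations) is not derivable from the premises, so it does not yield O(¬update_checklist).
No premise or chain of K-axiom applications forces O(¬update_checklist), and none forces O(update_checklist). So ¬update_checklist is neither obligatory nor forbidden under these norms.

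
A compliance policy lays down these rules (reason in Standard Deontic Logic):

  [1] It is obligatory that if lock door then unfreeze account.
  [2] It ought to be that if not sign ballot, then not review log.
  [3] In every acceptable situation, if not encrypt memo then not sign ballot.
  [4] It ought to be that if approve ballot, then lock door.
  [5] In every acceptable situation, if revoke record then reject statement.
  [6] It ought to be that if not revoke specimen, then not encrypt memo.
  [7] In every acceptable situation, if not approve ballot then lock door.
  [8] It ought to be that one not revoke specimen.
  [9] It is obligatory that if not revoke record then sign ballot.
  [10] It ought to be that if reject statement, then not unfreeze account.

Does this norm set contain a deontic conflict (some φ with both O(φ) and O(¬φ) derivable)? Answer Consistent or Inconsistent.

Inconsistent

By case analysis on approve_ballot: premise 4 gives O(approve_ballot → lock_door) and premise 7 gives O(¬approve_ballot → lock_door), so O(lock_door) either way.
Premise 1 is O(lock_door → unfreeze_account); since O(lock_door), deontic closure gives O(unfreeze_account).
The contrapositive of premise 10 (O(reject_statement → ¬unfreeze_account)) is O(unfreeze_account → ¬reject_statement), and O(unfreeze_account) is already established, so O(¬reject_statement).
Premise 5 is O(revoke_record → reject_statement); contrapositively O(¬reject_statement → ¬revoke_record). Since O(¬reject_statement) holds, K gives O(¬revoke_record).
Premise 9 is O(¬revoke_record → sign_ballot); since O(¬revoke_record), deontic closure gives O(sign_ballot).
Premise 3, O(¬encrypt_memo → ¬sign_ballot), contraposes to O(sign_ballot → encrypt_memo); with O(sign_ballot) we get O(encrypt_memo).
Premise 6 is O(¬revoke_specimen → ¬encrypt_memo); contrapositively O(encrypt_memo → revoke_specimen). Since O(encrypt_memo) holds, K gives O(revoke_specimen).
However, premise 8 gives O(¬revoke_specimen).
We now have both O(revoke_specimen) and O(¬revoke_specimen) — revoke_specimen is simultaneously obligatory and forbidden, violating the D-axiom.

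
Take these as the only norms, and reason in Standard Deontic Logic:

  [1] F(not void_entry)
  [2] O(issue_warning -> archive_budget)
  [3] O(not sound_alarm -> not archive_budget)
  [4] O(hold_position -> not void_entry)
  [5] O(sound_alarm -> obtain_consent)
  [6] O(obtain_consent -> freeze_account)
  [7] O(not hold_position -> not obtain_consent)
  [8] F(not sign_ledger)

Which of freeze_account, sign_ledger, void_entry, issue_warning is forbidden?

issue_warning

Premise 1, F(not void_entry), is equivalent to O(void_entry).
The contrapositive of premise 4 (O(hold_position -> not void_entry)) is O(void_entry -> not hold_position), and O(void_entry) is already established, so O(not hold_position).
Applying K to premise 7 (O(not hold_position -> not obtain_consent)) and O(not hold_position) yields O(not obtain_consent).
Premise 5, O(sound_alarm -> obtain_consent), contraposes to O(not obtain_consent -> not sound_alarm); with O(not obtain_consent) we get O(not sound_alarm).
Premise 3 is O(not sound_alarm -> not archive_budget); since O(not sound_alarm), deontic closure gives O(not archive_budget).
Premise 2 is O(issue_warning -> archive_budget); contrapositively O(not archive_budget -> not issue_warning). Since O(not archive_budget) holds, K gives O(not issue_warning).
So O(not issue_warning) holds, i.e. issue_warning is forbidden. None of the other listed options is forbidden under the premises.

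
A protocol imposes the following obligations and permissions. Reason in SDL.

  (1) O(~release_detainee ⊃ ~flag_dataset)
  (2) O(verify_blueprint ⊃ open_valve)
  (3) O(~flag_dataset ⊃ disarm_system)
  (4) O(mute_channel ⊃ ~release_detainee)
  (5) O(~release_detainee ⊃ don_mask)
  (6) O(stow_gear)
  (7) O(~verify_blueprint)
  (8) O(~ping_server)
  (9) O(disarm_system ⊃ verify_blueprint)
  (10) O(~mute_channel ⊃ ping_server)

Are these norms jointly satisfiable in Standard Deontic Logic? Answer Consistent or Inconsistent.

Premise 7 states O(~verify_blueprint) outright.
Premise 9, O(disarm_system ⊃ verify_blueprint), contraposes to O(~verify_blueprint ⊃ ~disarm_system); with O(~verify_blueprint) we get O(~disarm_system).
The contrapositive of premise 3 (O(~flag_dataset ⊃ disarm_system)) is O(~disarm_system ⊃ flag_dataset), and O(~disarm_system) is already established, so O(flag_dataset).
Premise 1, O(~release_detainee ⊃ ~flag_dataset), contraposes to O(flag_dataset ⊃ release_detainee); with O(flag_dataset) we get O(release_detainee).
The contrapositive of premise 4 (O(mute_channel ⊃ ~release_detainee)) is O(release_detainee ⊃ ~mute_channel), and O(release_detainee) is already established, so O(~mute_channel).
With premise 10, O(~mute_channel ⊃ ping_server), the K-axiom yields O(ping_server).
But premise 8 directly asserts O(~ping_server).
We now have both O(ping_server) and O(~ping_server) — ping_server is simultaneously obligatory and forbidden, violating the D-axiom.

Inconsistent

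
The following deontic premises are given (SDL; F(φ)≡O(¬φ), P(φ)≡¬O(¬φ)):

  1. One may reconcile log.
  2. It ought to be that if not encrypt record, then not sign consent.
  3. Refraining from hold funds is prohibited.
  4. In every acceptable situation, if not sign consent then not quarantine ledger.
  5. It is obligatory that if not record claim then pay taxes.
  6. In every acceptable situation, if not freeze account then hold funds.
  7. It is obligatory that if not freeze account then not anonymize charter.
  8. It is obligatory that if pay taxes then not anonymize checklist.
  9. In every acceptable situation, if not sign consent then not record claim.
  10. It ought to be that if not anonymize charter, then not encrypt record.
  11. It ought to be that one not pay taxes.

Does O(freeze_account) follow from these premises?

Yes

From premise 11 we have O(¬pay_taxes).
The contrapositive of premise 5 (O(¬record_claim → pay_taxes)) is O(¬pay_taxes → record_claim), and O(¬pay_taxes) is already established, so O(record_claim).
Premise 9 is O(¬sign_consent → ¬record_claim); contrapositively O(record_claim → sign_consent). Since O(record_claim) holds, K gives O(sign_consent).
Premise 2 is O(¬encrypt_record → ¬sign_consent); contrapositively O(sign_consent → encrypt_record). Since O(sign_consent) holds, K gives O(encrypt_record).
Premise 10 is O(¬anonymize_charter → ¬encrypt_record); contrapositively O(encrypt_record → anonymize_charter). Since O(encrypt_record) holds, K gives O(anonymize_charter).
Premise 7, O(¬freeze_account → ¬anonymize_charter), contraposes to O(anonymize_charter → freeze_account); with O(anonymize_charter) we get O(freeze_account).
Premises 1, 3, 4, 6, 8 do not contribute to this derivation.
So O(freeze_account) follows.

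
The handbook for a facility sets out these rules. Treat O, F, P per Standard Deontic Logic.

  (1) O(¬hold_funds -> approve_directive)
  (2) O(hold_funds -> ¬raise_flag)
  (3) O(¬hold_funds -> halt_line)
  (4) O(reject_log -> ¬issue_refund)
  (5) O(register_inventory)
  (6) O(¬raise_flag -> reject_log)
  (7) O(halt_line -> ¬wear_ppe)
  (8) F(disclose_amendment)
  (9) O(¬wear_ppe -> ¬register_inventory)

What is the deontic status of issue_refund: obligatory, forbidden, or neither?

Forbidden

Premise 5 states O(register_inventory) outright.
The contrapositive of premise 9 (O(¬wear_ppe -> ¬register_inventory)) is O(register_inventory -> wear_ppe), and O(register_inventory) is already established, so O(wear_ppe).
Premise 7 is O(halt_line -> ¬wear_ppe); contrapositively O(wear_ppe -> ¬halt_line). Since O(wear_ppe) holds, K gives O(¬halt_line).
Premise 3, O(¬hold_funds -> halt_line), contraposes to O(¬halt_line -> hold_funds); with O(¬halt_line) we get O(hold_funds).
Premise 2 is O(hold_funds -> ¬raise_flag); since O(hold_funds), deontic closure gives O(¬raise_flag).
Premise 6 is O(¬raise_flag -> reject_log); since O(¬raise_flag), deontic closure gives O(reject_log).
From O(reject_log) and premise 4, O(reject_log -> ¬issue_refund), we obtain O(¬issue_refund).
Premises 1, 8 do not contribute to this derivation.
Thus O(¬issue_refund), which is F(issue_refund): issue_refund is forbidden.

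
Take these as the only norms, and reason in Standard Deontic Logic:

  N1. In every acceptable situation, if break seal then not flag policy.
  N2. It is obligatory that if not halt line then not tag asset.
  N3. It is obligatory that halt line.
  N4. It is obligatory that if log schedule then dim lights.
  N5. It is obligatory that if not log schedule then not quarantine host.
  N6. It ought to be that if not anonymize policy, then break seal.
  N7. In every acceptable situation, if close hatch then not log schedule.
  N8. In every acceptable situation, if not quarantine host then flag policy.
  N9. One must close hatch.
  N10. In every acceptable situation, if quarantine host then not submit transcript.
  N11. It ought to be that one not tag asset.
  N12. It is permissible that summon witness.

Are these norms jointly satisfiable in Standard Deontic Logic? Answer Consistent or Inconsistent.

Consistent

Premise 2 is O(¬halt_line → ¬tag_asset); even if O(¬tag_asset) held, inferring O(¬halt_line) would be affirming the consequent — invalid.
So O(¬halt_line) is not derivable, and the apparent clash with O(halt_line) does not arise.
A world satisfying every obligation exists (e.g. anonymize_policy=true, break_seal=false, close_hatch=true, dim_lights=false, flag_policy=true, halt_line=true, log_schedule=false, quarantine_host=false, submit_transcript=false, summon_witness=false, tag_asset=false); no atom is both obligatory and forbidden, so the set is consistent.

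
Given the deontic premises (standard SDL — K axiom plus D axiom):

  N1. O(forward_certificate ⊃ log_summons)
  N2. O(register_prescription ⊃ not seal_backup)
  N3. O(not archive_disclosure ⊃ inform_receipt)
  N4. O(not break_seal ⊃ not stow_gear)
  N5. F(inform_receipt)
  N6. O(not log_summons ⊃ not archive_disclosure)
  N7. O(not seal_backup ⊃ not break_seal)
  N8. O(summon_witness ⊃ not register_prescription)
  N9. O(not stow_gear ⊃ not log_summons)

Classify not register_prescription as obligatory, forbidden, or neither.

Obligatory

Premise 5, F(inform_receipt), is equivalent to O(not inform_receipt).
The contrapositive of premise 3 (O(not archive_disclosure ⊃ inform_receipt)) is O(not inform_receipt ⊃ archive_disclosure), and O(not inform_receipt) is already established, so O(archive_disclosure).
Premise 6, O(not log_summons ⊃ not archive_disclosure), contraposes to O(archive_disclosure ⊃ log_summons); with O(archive_disclosure) we get O(log_summons).
Premise 9 is O(not stow_gear ⊃ not log_summons); contrapositively O(log_summons ⊃ stow_gear). Since O(log_summons) holds, K gives O(stow_gear).
Premise 4, O(not break_seal ⊃ not stow_gear), contraposes to O(stow_gear ⊃ break_seal); with O(stow_gear) we get O(break_seal).
The contrapositive of premise 7 (O(not seal_backup ⊃ not break_seal)) is O(break_seal ⊃ seal_backup), and O(break_seal) is already established, so O(seal_backup).
Premise 2, O(register_prescription ⊃ not seal_backup), contraposes to O(seal_backup ⊃ not register_prescription); with O(seal_backup) we get O(not register_prescription).
Premises 1, 8 do not contribute to this derivation.
Hence not register_prescription is obligatory.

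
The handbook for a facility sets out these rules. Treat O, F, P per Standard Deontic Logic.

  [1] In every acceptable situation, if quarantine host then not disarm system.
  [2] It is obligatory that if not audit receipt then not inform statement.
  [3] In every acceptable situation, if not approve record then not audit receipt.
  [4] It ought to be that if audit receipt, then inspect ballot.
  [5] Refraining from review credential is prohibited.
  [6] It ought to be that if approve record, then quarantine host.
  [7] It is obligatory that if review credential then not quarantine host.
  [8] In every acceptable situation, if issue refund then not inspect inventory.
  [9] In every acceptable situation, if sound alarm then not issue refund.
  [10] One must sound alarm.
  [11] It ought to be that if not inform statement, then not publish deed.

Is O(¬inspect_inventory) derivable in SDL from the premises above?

No

Premise 8 is O(issue_refund → ¬inspect_inventory), but O(issue_refund) is not derivable from the premises, so it does not yield O(¬inspect_inventory).
No other premise forces O(¬inspect_inventory). An ideal world satisfying every premise can still have ¬inspect_inventory false, so O(¬inspect_inventory) is not derivable.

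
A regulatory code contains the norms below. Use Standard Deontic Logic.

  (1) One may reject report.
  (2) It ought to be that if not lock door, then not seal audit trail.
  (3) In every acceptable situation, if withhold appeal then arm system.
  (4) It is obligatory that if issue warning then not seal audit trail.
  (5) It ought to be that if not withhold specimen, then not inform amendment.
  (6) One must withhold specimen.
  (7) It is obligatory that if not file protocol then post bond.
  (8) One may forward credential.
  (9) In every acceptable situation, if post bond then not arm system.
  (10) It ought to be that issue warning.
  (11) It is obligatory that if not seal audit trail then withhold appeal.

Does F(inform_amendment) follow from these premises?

Premise 5 is O(¬withhold_specimen → ¬inform_amendment), but O(¬withhold_specimen) is not derivable from the premises, so it does not yield O(¬inform_amendment).
No other premise forces O(¬inform_amendment). An ideal world satisfying every premise can still have inform_amendment true, so F(inform_amendment) is not derivable.

No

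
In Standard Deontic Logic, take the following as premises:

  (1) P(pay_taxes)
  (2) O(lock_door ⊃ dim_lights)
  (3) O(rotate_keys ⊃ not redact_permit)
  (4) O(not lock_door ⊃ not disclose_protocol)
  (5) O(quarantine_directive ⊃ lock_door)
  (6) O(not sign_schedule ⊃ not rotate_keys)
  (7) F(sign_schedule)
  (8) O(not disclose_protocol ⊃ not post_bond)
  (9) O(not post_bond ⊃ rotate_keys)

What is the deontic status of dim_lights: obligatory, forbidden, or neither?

Obligatory

Premise 7, F(sign_schedule), is equivalent to O(not sign_schedule).
Applying K to premise 6 (O(not sign_schedule ⊃ not rotate_keys)) and O(not sign_schedule) yields O(not rotate_keys).
Premise 9, O(not post_bond ⊃ rotate_keys), contraposes to O(not rotate_keys ⊃ post_bond); with O(not rotate_keys) we get O(post_bond).
Premise 8, O(not disclose_protocol ⊃ not post_bond), contraposes to O(post_bond ⊃ disclose_protocol); with O(post_bond) we get O(disclose_protocol).
The contrapositive of premise 4 (O(not lock_door ⊃ not disclose_protocol)) is O(disclose_protocol ⊃ lock_door), and O(disclose_protocol) is already established, so O(lock_door).
Premise 2 is O(lock_door ⊃ dim_lights); since O(lock_door), deontic closure gives O(dim_lights).
Premises 1, 3, 5 do not contribute to this derivation.
Hence dim_lights is obligatory.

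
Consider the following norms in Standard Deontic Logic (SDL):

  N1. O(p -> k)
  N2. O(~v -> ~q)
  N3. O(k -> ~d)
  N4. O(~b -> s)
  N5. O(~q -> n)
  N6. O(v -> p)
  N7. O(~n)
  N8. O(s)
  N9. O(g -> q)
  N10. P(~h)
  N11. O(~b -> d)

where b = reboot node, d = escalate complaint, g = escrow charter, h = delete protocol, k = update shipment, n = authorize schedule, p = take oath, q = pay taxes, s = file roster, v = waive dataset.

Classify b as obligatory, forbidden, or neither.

Obligatory

Premise 7 gives O(~n).
Premise 5 is O(~q -> n); contrapositively O(~n -> q). Since O(~n) holds, K gives O(q).
Premise 2 is O(~v -> ~q); contrapositively O(q -> v). Since O(q) holds, K gives O(v).
From O(v) and premise 6, O(v -> p), we obtain O(p).
Applying K to premise 1 (O(p -> k)) and O(p) yields O(k).
Applying K to premise 3 (O(k -> ~d)) and O(k) yields O(~d).
Premise 11, O(~b -> d), contraposes to O(~d -> b); with O(~d) we get O(b).
Premises 4, 8, 9, 10 do not contribute to this derivation.
Hence b is obligatory.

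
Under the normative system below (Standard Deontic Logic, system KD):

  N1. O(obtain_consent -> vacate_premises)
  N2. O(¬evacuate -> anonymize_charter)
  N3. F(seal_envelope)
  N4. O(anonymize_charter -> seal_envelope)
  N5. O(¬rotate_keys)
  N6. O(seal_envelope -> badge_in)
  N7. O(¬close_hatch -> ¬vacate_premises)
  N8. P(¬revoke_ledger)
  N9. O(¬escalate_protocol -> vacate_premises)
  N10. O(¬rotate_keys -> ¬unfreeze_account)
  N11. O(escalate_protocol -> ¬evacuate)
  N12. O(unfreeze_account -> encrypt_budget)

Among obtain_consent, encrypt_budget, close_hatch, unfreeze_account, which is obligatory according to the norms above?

close_hatch

Premise 3 is F(seal_envelope), i.e. O(¬seal_envelope).
The contrapositive of premise 4 (O(anonymize_charter -> seal_envelope)) is O(¬seal_envelope -> ¬anonymize_charter), and O(¬seal_envelope) is already established, so O(¬anonymize_charter).
The contrapositive of premise 2 (O(¬evacuate -> anonymize_charter)) is O(¬anonymize_charter -> evacuate), and O(¬anonymize_charter) is already established, so O(evacuate).
Premise 11 is O(escalate_protocol -> ¬evacuate); contrapositively O(evacuate -> ¬escalate_protocol). Since O(evacuate) holds, K gives O(¬escalate_protocol).
Applying K to premise 9 (O(¬escalate_protocol -> vacate_premises)) and O(¬escalate_protocol) yields O(vacate_premises).
Premise 7, O(¬close_hatch -> ¬vacate_premises), contraposes to O(vacate_premises -> close_hatch); with O(vacate_premises) we get O(close_hatch).
So O(close_hatch) holds — close_hatch is obligatory. None of the other listed options is made obligatory by any chain of premises.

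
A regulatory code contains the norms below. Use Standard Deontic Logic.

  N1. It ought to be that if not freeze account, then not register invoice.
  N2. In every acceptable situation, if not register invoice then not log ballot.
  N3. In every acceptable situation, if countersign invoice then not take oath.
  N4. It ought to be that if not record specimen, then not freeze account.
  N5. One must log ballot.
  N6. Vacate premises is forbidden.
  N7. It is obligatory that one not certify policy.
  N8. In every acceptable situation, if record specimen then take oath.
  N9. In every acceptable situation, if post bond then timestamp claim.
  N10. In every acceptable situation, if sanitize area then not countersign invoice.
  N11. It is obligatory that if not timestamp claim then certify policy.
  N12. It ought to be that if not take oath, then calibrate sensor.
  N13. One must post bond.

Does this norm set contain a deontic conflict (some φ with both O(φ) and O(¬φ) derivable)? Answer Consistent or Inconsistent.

Consistent

Premise 11 is O(¬timestamp_claim → certify_policy), but O(¬timestamp_claim) is not derivable from the premises, so it does not yield O(certify_policy).
So O(certify_policy) is not derivable, and the apparent clash with O(¬certify_policy) does not arise.
A world satisfying every obligation exists (e.g. calibrate_sensor=false, certify_policy=false, countersign_invoice=false, freeze_account=true, log_ballot=true, post_bond=true, record_specimen=true, register_invoice=true, sanitize_area=false, take_oath=true, timestamp_claim=true, vacate_premises=false); no atom is both obligatory and forbidden, so the set is consistent.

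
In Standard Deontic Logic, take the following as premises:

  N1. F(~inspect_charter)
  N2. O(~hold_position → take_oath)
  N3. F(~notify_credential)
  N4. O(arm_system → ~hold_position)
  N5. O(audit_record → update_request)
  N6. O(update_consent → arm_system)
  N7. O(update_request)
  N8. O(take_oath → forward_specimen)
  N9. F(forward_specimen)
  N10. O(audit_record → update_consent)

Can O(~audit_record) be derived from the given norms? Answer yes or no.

Yes

Premise 9 is F(forward_specimen), i.e. O(~forward_specimen).
The contrapositive of premise 8 (O(take_oath → forward_specimen)) is O(~forward_specimen → ~take_oath), and O(~forward_specimen) is already established, so O(~take_oath).
The contrapositive of premise 2 (O(~hold_position → take_oath)) is O(~take_oath → hold_position), and O(~take_oath) is already established, so O(hold_position).
Premise 4, O(arm_system → ~hold_position), contraposes to O(hold_position → ~arm_system); with O(hold_position) we get O(~arm_system).
Premise 6 is O(update_consent → arm_system); contrapositively O(~arm_system → ~update_consent). Since O(~arm_system) holds, K gives O(~update_consent).
Premise 10 is O(audit_record → update_consent); contrapositively O(~update_consent → ~audit_record). Since O(~update_consent) holds, K gives O(~audit_record).
Premises 1, 3, 5, 7 do not contribute to this derivation.
So O(~audit_record) follows.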